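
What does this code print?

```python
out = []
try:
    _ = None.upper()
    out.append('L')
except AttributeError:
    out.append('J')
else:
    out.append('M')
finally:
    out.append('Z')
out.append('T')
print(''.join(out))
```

Execution trace: 'J' (except AttributeError) → 'Z' (finally) → 'T' (after the try/except). Output: JZT

Answer: JZT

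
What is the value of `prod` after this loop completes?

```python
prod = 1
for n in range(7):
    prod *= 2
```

2^7 = 128
`prod` takes the values: 1 → 2 → 4 → 8 → 16 → 32 → 64 → 128

Answer: 128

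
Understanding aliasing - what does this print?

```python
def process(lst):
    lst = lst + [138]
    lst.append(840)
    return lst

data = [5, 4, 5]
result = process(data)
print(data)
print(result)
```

Key concept: rebinding parameter vs mutation.
Step by step:
`data = [5, 4, 5]` → data = [5, 4, 5]
`result = process(data)` → result = [5, 4, 5, 138, 840]
`print(data)` → prints [5, 4, 5]
`print(result)` → prints [5, 4, 5, 138, 840]

Answer:
[5, 4, 5]
[5, 4, 5, 138, 840]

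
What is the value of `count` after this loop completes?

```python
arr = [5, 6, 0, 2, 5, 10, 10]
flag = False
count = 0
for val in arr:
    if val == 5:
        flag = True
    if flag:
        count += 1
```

Count elements after first 5 in [5, 6, 0, 2, 5, 10, 10]
`count` takes the values: 0 → 1 → 2 → 3 → 4 → 5 → 6 → 7

Answer: 7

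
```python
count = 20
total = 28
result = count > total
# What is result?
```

Trace:
`count = 20` → count = 20
`total = 28` → total = 28
`result = count > total` → result = False
So result = False

Answer: False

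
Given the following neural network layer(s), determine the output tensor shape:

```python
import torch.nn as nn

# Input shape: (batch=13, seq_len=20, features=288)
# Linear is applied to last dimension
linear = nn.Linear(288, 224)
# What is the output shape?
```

Input: (13, 20, 288) -> Output: (13, 20, 224)

Answer: (13, 20, 224)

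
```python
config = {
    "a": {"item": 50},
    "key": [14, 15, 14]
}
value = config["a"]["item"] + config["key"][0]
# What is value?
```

Trace:
`config = { ...` → config = {'a': {'item': 50}, 'key': [14, 15, 14]}
`value = config["a"]["item"] + config["key"][0]` → value = 64
So value = 64

Answer: 64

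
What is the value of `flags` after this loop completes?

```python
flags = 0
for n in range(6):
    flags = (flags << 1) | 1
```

Build 6 consecutive 1-bits: 0b111111
`flags` takes the values: 0 → 1 → 3 → 7 → 15 → 31 → 63

Answer: 63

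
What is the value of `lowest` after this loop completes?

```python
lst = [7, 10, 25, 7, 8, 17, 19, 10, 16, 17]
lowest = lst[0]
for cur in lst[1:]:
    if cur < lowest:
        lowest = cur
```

Minimum of [7, 10, 25, 7, 8, 17, 19, 10, 16, 17]
`lowest` takes the values: 7

Answer: 7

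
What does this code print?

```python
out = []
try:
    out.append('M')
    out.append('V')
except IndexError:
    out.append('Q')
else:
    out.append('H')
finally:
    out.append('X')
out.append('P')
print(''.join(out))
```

Execution trace: 'M' (try body) → 'V' (try body, no exception) → 'H' (else) → 'X' (finally) → 'P' (after the try/except). Output: MVHXP

Answer: MVHXP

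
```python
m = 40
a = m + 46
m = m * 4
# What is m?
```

Trace:
`m = 40` → m = 40
`a = m + 46` → a = 86
`m = m * 4` → m = 160
So m = 160

Answer: 160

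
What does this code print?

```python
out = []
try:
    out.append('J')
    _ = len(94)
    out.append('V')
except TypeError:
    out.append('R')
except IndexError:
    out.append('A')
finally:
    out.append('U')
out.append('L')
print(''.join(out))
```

Execution trace: 'J' (try body) → 'R' (except TypeError) → 'U' (finally) → 'L' (after the try/except). Output: JRUL

Answer: JRUL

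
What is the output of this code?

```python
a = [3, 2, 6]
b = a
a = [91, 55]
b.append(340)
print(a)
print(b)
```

Key concept: rebinding vs mutation: a is rebound to a new list, b still points at the original.
Step by step:
`a = [3, 2, 6]` → a = [3, 2, 6]
`b = a` → b = [3, 2, 6] (same object as a)
`a = [91, 55]` → a = [91, 55]
`b.append(340)` → b = [3, 2, 6, 340]
`print(a)` → prints [91, 55]
`print(b)` → prints [3, 2, 6, 340]

Answer:
[91, 55]
[3, 2, 6, 340]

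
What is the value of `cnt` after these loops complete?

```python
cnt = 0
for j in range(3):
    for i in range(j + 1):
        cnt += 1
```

Triangle: 1 + 2 + ... + 3
`cnt` takes the values: 0 → 1 → 2 → 3 → 4 → 5 → 6

Answer: 6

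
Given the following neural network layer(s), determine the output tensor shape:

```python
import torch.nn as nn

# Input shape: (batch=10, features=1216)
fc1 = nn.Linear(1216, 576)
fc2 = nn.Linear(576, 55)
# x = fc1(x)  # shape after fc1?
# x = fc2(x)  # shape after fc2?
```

Input: (10, 1216) -> after fc1: (10, 576) -> Output: (10, 55)

Answer: (10, 55)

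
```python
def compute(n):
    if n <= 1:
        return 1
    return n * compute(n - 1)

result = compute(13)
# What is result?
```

compute(13) = 13 * 12 * 11 * 10 * 9 * 8 * 7 * 6 * 5 * 4 * 3 * 2 * 1 = 6227020800

Answer: 6227020800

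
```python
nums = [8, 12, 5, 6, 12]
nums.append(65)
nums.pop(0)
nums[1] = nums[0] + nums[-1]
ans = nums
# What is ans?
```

Trace:
`nums = [8, 12, 5, 6, 12]` → nums = [8, 12, 5, 6, 12]
`nums.append(65)` → nums = [8, 12, 5, 6, 12, 65]
`nums.pop(0)` → nums = [12, 5, 6, 12, 65]
`nums[1] = nums[0] + nums[-1]` → nums = [12, 77, 6, 12, 65]
`ans = nums` → ans = [12, 77, 6, 12, 65]
So ans = [12, 77, 6, 12, 65]

Answer: [12, 77, 6, 12, 65]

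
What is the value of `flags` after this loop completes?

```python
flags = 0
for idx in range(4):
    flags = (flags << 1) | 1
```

Build 4 consecutive 1-bits: 0b1111
`flags` takes the values: 0 → 1 → 3 → 7 → 15

Answer: 15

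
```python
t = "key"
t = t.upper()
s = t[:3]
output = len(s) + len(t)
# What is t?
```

Trace:
`t = "key"` → t = 'key'
`t = t.upper()` → t = 'KEY'
`s = t[:3]` → s = 'KEY'
`output = len(s) + len(t)` → output = 6
So t = 'KEY'

Answer: 'KEY'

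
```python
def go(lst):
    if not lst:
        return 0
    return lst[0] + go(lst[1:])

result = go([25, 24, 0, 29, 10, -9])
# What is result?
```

25 + 24 + 0 + 29 + 10 + (-9) + 0 = 79

Answer: 79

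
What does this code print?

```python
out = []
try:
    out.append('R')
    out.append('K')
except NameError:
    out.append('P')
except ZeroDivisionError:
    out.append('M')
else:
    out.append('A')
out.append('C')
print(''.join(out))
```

Execution trace: 'R' (try body) → 'K' (try body, no exception) → 'A' (else) → 'C' (after the try/except). Output: RKAC

Answer: RKAC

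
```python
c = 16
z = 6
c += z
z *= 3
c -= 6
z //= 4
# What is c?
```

Trace:
`c = 16` → c = 16
`z = 6` → z = 6
`c += z` → c = 22
`z *= 3` → z = 18
`c -= 6` → c = 16
`z //= 4` → z = 4
So c = 16

Answer: 16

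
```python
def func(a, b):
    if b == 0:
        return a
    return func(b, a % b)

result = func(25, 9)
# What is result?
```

func(25, 9) -> func(9, 7) -> func(7, 2) -> func(2, 1) -> func(1, 0) -> 1

Answer: 1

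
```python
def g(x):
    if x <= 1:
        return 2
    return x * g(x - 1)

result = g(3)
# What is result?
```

g(3) = 3 * 2 * 2 = 12

Answer: 12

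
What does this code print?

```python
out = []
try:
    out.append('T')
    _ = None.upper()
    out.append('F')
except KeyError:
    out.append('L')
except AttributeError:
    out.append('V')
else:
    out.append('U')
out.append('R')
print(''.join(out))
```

Execution trace: 'T' (try body) → 'V' (except AttributeError) → 'R' (after the try/except). Output: TVR

Answer: TVR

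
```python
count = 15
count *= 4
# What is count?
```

Trace:
`count = 15` → count = 15
`count *= 4` → count = 60
So count = 60

Answer: 60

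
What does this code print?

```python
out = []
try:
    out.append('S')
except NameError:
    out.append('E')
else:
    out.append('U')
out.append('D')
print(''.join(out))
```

Execution trace: 'S' (try body, no exception) → 'U' (else) → 'D' (after the try/except). Output: SUD

Answer: SUD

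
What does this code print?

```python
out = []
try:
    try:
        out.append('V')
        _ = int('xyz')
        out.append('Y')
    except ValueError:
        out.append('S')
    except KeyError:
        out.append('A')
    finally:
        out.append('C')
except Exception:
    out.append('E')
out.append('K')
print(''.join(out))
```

Execution trace: 'V' (inner try body) → 'S' (inner except ValueError) → 'C' (inner finally) → 'K' (after the try/except). Output: VSCK

Answer: VSCK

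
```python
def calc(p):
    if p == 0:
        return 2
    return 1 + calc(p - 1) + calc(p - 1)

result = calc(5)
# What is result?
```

calc(p) = 1 + 2·calc(p-1), calc(0)=2. Closed form: (2+1)·2^5 - 1 = 95.

Answer: 95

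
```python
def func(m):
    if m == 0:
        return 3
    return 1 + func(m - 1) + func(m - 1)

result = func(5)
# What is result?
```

func(m) = 1 + 2·func(m-1), func(0)=3. Closed form: (3+1)·2^5 - 1 = 127.

Answer: 127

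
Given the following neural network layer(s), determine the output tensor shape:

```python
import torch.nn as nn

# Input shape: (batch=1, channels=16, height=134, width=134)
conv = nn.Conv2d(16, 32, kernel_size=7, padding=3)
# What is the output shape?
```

Input: (1, 16, 134, 134) -> Output: (1, 32, 134, 134)

Answer: (1, 32, 134, 134)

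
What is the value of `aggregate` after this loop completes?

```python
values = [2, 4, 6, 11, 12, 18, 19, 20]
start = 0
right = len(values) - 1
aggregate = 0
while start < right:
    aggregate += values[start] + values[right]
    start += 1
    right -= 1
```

Sum of pairs from ends
`aggregate` takes the values: 0 → 22 → 45 → 69 → 92

Answer: 92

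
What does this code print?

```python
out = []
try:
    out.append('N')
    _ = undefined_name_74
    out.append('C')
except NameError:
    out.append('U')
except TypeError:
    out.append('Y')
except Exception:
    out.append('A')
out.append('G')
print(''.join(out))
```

Execution trace: 'N' (try body) → 'U' (except NameError) → 'G' (after the try/except). Output: NUG

Answer: NUG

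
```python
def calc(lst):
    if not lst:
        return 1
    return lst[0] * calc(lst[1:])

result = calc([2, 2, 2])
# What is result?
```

Product over [2, 2, 2] = 2 * 2 * 2 = 8

Answer: 8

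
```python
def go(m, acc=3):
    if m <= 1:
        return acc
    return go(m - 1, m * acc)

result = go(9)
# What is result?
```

Accumulator trace (n, acc): (9, 3) -> (8, 27) -> (7, 216) -> (6, 1512) -> (5, 9072) -> (4, 45360) -> (3, 181440) -> (2, 544320) -> (1, 1088640) -> return 1088640

Answer: 1088640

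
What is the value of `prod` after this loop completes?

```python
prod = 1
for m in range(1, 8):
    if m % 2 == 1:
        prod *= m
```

Product of odd numbers 1 to 7
`prod` takes the values: 1 → 3 → 15 → 105

Answer: 105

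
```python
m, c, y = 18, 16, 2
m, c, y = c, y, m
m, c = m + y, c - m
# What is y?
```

Trace:
`m, c, y = 18, 16, 2` → m = 18; c = 16; y = 2
`m, c, y = c, y, m` → m = 16; c = 2; y = 18
`m, c = m + y, c - m` → m = 34; c = -14
So y = 18

Answer: 18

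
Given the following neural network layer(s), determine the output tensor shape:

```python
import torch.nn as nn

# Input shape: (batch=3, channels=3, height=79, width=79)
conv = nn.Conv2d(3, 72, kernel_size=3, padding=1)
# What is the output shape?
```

Input: (3, 3, 79, 79) -> Output: (3, 72, 79, 79)

Answer: (3, 72, 79, 79)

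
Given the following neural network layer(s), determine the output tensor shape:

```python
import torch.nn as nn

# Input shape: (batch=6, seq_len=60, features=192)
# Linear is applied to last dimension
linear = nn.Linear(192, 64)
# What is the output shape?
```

Input: (6, 60, 192) -> Output: (6, 60, 64)

Answer: (6, 60, 64)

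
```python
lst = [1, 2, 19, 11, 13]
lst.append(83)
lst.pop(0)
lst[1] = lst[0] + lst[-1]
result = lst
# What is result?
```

Trace:
`lst = [1, 2, 19, 11, 13]` → lst = [1, 2, 19, 11, 13]
`lst.append(83)` → lst = [1, 2, 19, 11, 13, 83]
`lst.pop(0)` → lst = [2, 19, 11, 13, 83]
`lst[1] = lst[0] + lst[-1]` → lst = [2, 85, 11, 13, 83]
`result = lst` → result = [2, 85, 11, 13, 83]
So result = [2, 85, 11, 13, 83]

Answer: [2, 85, 11, 13, 83]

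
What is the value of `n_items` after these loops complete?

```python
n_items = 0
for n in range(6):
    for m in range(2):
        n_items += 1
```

6 * 2 = 12
`n_items` takes the values: 0 → 1 → 2 → 3 → 4 → 5 → 6 → 7 → 8 → 9 → 10 → 11 → 12

Answer: 12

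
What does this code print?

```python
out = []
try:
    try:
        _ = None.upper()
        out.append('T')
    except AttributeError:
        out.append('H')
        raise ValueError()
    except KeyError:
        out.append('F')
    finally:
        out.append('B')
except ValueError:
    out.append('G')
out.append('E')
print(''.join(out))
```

Execution trace: 'H' (inner except AttributeError) → 'B' (inner finally) → 'G' (outer except ValueError) → 'E' (after the try/except). Output: HBGE

Answer: HBGE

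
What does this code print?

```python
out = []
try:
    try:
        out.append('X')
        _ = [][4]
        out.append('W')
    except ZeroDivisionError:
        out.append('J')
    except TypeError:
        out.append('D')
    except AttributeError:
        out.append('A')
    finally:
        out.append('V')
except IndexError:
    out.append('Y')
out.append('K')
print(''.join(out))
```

Execution trace: 'X' (try body) → 'V' (finally) → 'Y' (outer except IndexError) → 'K' (after the try/except). Output: XVYK

Answer: XVYK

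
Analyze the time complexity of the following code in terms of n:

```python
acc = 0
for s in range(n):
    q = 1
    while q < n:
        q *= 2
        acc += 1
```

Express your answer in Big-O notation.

Each loop level contributes: n × log n. Multiplying the contributions gives O(n log n).

Answer: O(n log n)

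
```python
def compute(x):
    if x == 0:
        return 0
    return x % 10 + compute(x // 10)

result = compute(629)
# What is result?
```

Sum of digits of 629: 9 + 2 + 6 = 17

Answer: 17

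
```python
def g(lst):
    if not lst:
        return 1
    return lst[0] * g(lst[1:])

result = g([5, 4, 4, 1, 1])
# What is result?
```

Product over [5, 4, 4, 1, 1] = 5 * 4 * 4 * 1 * 1 = 80

Answer: 80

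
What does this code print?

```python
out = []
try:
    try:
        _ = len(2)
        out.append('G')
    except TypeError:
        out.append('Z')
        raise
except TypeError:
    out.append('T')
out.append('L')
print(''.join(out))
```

Execution trace: 'Z' (except TypeError) → 'T' (outer except TypeError) → 'L' (after the try/except). Output: ZTL

Answer: ZTL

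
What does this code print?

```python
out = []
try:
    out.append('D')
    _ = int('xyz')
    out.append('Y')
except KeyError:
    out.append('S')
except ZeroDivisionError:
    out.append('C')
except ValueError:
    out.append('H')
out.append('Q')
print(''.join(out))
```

Execution trace: 'D' (try body) → 'H' (except ValueError) → 'Q' (after the try/except). Output: DHQ

Answer: DHQ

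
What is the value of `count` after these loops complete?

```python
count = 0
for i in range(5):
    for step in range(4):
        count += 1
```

5 * 4 = 20
`count` takes the values: 0 → 1 → 2 → 3 → 4 → 5 → 6 → 7 → 8 → 9 → 10 → 11 → 12 → 13 → 14 → 15 → 16 → 17 → 18 → 19 → 20

Answer: 20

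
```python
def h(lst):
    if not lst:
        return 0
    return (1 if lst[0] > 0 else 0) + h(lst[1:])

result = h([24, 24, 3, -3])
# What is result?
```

Count of positive elements in [24, 24, 3, -3] = 3

Answer: 3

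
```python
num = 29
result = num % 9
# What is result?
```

Trace:
`num = 29` → num = 29
`result = num % 9` → result = 2
So result = 2

Answer: 2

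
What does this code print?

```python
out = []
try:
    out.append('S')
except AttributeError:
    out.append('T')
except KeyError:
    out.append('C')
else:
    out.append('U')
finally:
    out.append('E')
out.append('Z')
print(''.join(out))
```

Execution trace: 'S' (try body, no exception) → 'U' (else) → 'E' (finally) → 'Z' (after the try/except). Output: SUEZ

Answer: SUEZ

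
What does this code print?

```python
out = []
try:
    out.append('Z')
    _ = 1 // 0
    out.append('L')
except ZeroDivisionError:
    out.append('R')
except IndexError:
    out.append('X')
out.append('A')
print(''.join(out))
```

Execution trace: 'Z' (try body) → 'R' (except ZeroDivisionError) → 'A' (after the try/except). Output: ZRA

Answer: ZRA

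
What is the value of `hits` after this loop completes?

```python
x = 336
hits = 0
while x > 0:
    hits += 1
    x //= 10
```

Count digits by repeated division by 10
`hits` takes the values: 0 → 1 → 2 → 3

Answer: 3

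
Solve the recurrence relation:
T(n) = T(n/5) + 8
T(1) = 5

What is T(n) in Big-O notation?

Each step divides n by 5 and adds 8. After log_5(n) steps we reach T(1)=5. So T(n) = 8·log_5(n) + 5 = O(log n).

Answer: O(log n)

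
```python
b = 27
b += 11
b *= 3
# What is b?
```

Trace:
`b = 27` → b = 27
`b += 11` → b = 38
`b *= 3` → b = 114
So b = 114

Answer: 114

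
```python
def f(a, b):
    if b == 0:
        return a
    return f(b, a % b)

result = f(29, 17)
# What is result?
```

f(29, 17) -> f(17, 12) -> f(12, 5) -> f(5, 2) -> f(2, 1) -> f(1, 0) -> 1

Answer: 1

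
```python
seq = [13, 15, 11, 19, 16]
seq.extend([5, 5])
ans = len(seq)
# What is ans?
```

Trace:
`seq = [13, 15, 11, 19, 16]` → seq = [13, 15, 11, 19, 16]
`seq.extend([5, 5])` → seq = [13, 15, 11, 19, 16, 5, 5]
`ans = len(seq)` → ans = 7
So ans = 7

Answer: 7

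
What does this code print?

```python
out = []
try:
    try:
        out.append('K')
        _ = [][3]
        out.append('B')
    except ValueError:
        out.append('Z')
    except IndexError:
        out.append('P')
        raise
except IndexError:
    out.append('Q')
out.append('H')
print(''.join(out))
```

Execution trace: 'K' (inner try body) → 'P' (inner except IndexError) → 'Q' (outer except IndexError) → 'H' (after the try/except). Output: KPQH

Answer: KPQH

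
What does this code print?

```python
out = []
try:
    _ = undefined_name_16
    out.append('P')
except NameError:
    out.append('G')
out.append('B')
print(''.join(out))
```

Execution trace: 'G' (except NameError) → 'B' (after the try/except). Output: GB

Answer: GB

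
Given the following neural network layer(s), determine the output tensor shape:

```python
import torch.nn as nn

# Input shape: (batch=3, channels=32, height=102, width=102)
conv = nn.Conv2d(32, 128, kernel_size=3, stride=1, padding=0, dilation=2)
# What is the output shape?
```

Input: (3, 32, 102, 102) -> Output: (3, 128, 98, 98)

Answer: (3, 128, 98, 98)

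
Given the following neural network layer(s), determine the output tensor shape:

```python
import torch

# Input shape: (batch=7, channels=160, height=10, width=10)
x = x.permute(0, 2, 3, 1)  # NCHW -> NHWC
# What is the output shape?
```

Input: (7, 160, 10, 10) -> Output: (7, 10, 10, 160)

Answer: (7, 10, 10, 160)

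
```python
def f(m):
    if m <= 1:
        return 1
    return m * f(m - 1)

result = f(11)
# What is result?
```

f(11) = 11 * 10 * 9 * 8 * 7 * 6 * 5 * 4 * 3 * 2 * 1 = 39916800

Answer: 39916800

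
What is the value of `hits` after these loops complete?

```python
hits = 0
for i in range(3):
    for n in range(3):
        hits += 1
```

3 * 3 = 9
`hits` takes the values: 0 → 1 → 2 → 3 → 4 → 5 → 6 → 7 → 8 → 9

Answer: 9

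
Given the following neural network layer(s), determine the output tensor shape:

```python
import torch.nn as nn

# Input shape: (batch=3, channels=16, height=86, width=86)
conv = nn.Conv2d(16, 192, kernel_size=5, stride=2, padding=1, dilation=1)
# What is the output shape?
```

Input: (3, 16, 86, 86) -> Output: (3, 192, 42, 42)

Answer: (3, 192, 42, 42)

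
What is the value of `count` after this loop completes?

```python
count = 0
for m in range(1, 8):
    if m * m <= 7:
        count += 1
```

Count numbers where m² ≤ 7
`count` takes the values: 0 → 1 → 2

Answer: 2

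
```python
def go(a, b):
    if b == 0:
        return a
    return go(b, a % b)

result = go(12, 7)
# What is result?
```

go(12, 7) -> go(7, 5) -> go(5, 2) -> go(2, 1) -> go(1, 0) -> 1

Answer: 1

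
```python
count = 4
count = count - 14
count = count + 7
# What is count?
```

Trace:
`count = 4` → count = 4
`count = count - 14` → count = -10
`count = count + 7` → count = -3
So count = -3

Answer: -3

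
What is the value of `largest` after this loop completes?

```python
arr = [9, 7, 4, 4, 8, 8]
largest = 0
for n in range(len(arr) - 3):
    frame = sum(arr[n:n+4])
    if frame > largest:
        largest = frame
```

Max sum of 4-element window in [9, 7, 4, 4, 8, 8]
`largest` takes the values: 0 → 24

Answer: 24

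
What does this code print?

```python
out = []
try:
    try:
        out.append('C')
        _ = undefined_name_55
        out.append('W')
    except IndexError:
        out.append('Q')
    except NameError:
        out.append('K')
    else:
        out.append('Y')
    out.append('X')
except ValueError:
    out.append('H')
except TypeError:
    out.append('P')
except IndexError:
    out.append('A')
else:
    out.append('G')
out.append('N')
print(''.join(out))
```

Execution trace: 'C' (inner try body) → 'K' (inner except NameError) → 'X' (try body, no exception) → 'G' (else) → 'N' (after the try/except). Output: CKXGN

Answer: CKXGN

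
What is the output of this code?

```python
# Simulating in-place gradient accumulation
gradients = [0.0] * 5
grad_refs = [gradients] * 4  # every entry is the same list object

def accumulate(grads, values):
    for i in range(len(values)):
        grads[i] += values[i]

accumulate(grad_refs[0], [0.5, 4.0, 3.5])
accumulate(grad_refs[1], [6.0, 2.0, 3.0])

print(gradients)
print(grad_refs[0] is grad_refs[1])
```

Key concept: gradient accumulation aliasing.
Step by step:
`gradients = [0.0] * 5` → gradients = [0.0, 0.0, 0.0, 0.0, 0.0]
`grad_refs = [gradients] * 4` → grad_refs = [[0.0, 0.0, 0.0, 0.0, 0.0], [0.0, 0.0, 0.0, 0.0, 0.0], [0.0, 0.0, 0.0, 0.0, 0.0], [0.0, 0.0, 0.0, 0.0, 0.0]]
`accumulate(grad_refs[0], [0.5, 4.0, 3.5])` → gradients = [0.5, 4.0, 3.5, 0.0, 0.0]; grad_refs = [[0.5, 4.0, 3.5, 0.0, 0.0], [0.5, 4.0, 3.5, 0.0, 0.0], [0.5, 4.0, 3.5, 0.0, 0.0], [0.5, 4.0, 3.5, 0.0, 0.0]]
`accumulate(grad_refs[1], [6.0, 2.0, 3.0])` → gradients = [6.5, 6.0, 6.5, 0.0, 0.0]; grad_refs = [[6.5, 6.0, 6.5, 0.0, 0.0], [6.5, 6.0, 6.5, 0.0, 0.0], [6.5, 6.0, 6.5, 0.0, 0.0], [6.5, 6.0, 6.5, 0.0, 0.0]]
`print(gradients)` → prints [6.5, 6.0, 6.5, 0.0, 0.0]
`print(grad_refs[0] is grad_refs[1])` → prints True

Answer:
[6.5, 6.0, 6.5, 0.0, 0.0]
True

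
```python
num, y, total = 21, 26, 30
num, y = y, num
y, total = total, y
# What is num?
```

Trace:
`num, y, total = 21, 26, 30` → num = 21; y = 26; total = 30
`num, y = y, num` → num = 26; y = 21
`y, total = total, y` → y = 30; total = 21
So num = 26

Answer: 26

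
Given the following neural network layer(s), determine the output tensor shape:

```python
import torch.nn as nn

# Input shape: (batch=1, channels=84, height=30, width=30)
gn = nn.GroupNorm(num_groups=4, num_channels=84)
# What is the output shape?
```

Input: (1, 84, 30, 30) -> Output: (1, 84, 30, 30)

Answer: (1, 84, 30, 30)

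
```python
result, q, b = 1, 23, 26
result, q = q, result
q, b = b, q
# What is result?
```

Trace:
`result, q, b = 1, 23, 26` → result = 1; q = 23; b = 26
`result, q = q, result` → result = 23; q = 1
`q, b = b, q` → q = 26; b = 1
So result = 23

Answer: 23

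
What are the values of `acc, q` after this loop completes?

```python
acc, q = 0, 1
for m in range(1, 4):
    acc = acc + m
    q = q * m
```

Sum and factorial of 1 to 3
`acc, q` takes the values: (0, 1) → (1, 1) → (3, 1) → (3, 2) → (6, 2) → (6, 6)

Answer: 6, 6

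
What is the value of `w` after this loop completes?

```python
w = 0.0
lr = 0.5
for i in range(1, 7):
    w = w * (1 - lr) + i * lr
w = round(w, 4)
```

Moving average with lr=0.5
`w` takes the values: 0.0 → 0.5 → 1.25 → 2.125 → 3.0625 → 4.03125 → 5.015625 → 5.0156

Answer: 5.0156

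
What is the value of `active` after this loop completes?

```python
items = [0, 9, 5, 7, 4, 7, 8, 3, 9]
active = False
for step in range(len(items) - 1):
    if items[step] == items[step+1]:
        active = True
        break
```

Check consecutive duplicates in [0, 9, 5, 7, 4, 7, 8, 3, 9]
`active` takes the values: False

Answer: False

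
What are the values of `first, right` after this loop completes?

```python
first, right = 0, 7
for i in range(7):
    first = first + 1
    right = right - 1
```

first goes 0→7, right goes 7→0
`first, right` takes the values: (0, 7) → (1, 7) → (1, 6) → (2, 6) → (2, 5) → (3, 5) → (3, 4) → (4, 4) → (4, 3) → (5, 3) → (5, 2) → (6, 2) → (6, 1) → (7, 1) → (7, 0)

Answer: 7, 0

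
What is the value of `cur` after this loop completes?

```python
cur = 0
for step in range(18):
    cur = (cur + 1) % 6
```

Increment mod 6, 18 times = 0
`cur` takes the values: 0 → 1 → 2 → 3 → 4 → 5 → 0 → 1 → 2 → 3 → 4 → 5 → 0 → 1 → 2 → 3 → 4 → 5 → 0

Answer: 0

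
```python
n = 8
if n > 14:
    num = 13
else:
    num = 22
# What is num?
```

Trace:
`n = 8` → n = 8
`if n > 14: ...` → n > 14 is False, take else branch → num = 22
So num = 22

Answer: 22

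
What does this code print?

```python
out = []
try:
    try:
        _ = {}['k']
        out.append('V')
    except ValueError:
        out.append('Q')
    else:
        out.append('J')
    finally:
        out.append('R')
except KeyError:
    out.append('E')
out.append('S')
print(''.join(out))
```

Execution trace: 'R' (inner finally) → 'E' (outer except KeyError) → 'S' (after the try/except). Output: RES

Answer: RES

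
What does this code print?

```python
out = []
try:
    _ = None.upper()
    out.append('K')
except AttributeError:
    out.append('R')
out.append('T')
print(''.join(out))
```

Execution trace: 'R' (except AttributeError) → 'T' (after the try/except). Output: RT

Answer: RT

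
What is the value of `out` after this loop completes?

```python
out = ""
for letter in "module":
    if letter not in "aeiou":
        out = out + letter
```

Remove vowels from 'module'
`out` takes the values: "" → "m" → "md" → "mdl"

Answer: "mdl"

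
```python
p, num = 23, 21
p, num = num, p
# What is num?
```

Trace:
`p, num = 23, 21` → p = 23; num = 21
`p, num = num, p` → p = 21; num = 23
So num = 23

Answer: 23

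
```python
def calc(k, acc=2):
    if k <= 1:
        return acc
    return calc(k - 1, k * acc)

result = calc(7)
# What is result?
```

Accumulator trace (n, acc): (7, 2) -> (6, 14) -> (5, 84) -> (4, 420) -> (3, 1680) -> (2, 5040) -> (1, 10080) -> return 10080

Answer: 10080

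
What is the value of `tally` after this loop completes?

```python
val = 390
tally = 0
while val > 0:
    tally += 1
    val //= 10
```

Count digits by repeated division by 10
`tally` takes the values: 0 → 1 → 2 → 3

Answer: 3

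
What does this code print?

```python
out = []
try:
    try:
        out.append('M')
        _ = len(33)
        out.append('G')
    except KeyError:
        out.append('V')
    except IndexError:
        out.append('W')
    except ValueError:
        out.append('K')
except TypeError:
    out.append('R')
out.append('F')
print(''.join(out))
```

Execution trace: 'M' (try body) → 'R' (outer except TypeError) → 'F' (after the try/except). Output: MRF

Answer: MRF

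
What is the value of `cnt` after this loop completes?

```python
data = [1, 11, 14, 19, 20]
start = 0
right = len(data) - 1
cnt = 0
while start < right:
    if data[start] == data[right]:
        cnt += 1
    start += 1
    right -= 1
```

Count matching pairs from ends
`cnt` takes the values: 0

Answer: 0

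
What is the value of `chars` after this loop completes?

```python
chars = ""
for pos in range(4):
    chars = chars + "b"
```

Repeat 'b' 4 times
`chars` takes the values: "" → "b" → "bb" → "bbb" → "bbbb"

Answer: "bbbb"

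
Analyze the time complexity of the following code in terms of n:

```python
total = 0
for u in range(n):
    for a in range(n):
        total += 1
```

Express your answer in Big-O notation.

Each loop level contributes: n × n. Multiplying the contributions gives O(n^2).

Answer: O(n^2)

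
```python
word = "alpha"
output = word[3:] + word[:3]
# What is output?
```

Trace:
`word = "alpha"` → word = 'alpha'
`output = word[3:] + word[:3]` → output = 'haalp'
So output = 'haalp'

Answer: 'haalp'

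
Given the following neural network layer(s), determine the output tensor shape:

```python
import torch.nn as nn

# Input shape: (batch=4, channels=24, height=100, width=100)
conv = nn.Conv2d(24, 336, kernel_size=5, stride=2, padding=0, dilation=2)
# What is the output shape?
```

Input: (4, 24, 100, 100) -> Output: (4, 336, 46, 46)

Answer: (4, 336, 46, 46)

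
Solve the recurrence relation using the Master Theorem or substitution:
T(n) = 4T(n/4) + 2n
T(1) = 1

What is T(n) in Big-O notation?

By Master Theorem: a=4, b=4, f(n)=2n. Since log_4(4) = 1 and f(n) = Θ(n^1), Case 2 applies. T(n) = O(n log n).

Answer: O(n log n)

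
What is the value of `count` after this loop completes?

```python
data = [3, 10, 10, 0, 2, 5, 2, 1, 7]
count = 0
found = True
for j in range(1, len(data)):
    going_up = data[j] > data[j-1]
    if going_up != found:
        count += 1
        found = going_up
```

Count direction changes in [3, 10, 10, 0, 2, 5, 2, 1, 7]
`count` takes the values: 0 → 1 → 2 → 3 → 4

Answer: 4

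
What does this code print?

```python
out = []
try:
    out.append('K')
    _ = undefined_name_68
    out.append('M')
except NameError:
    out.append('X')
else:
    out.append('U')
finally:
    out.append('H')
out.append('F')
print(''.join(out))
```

Execution trace: 'K' (try body) → 'X' (except NameError) → 'H' (finally) → 'F' (after the try/except). Output: KXHF

Answer: KXHF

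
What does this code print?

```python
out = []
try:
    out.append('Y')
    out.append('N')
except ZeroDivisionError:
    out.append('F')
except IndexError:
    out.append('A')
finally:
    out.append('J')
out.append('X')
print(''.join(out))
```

Execution trace: 'Y' (try body) → 'N' (try body, no exception) → 'J' (finally) → 'X' (after the try/except). Output: YNJX

Answer: YNJX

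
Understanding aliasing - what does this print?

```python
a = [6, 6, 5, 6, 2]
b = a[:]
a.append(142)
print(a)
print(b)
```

Key concept: slice [:] creates copy.
Step by step:
`a = [6, 6, 5, 6, 2]` → a = [6, 6, 5, 6, 2]
`b = a[:]` → b = [6, 6, 5, 6, 2]
`a.append(142)` → a = [6, 6, 5, 6, 2, 142]
`print(a)` → prints [6, 6, 5, 6, 2, 142]
`print(b)` → prints [6, 6, 5, 6, 2]

Answer:
[6, 6, 5, 6, 2, 142]
[6, 6, 5, 6, 2]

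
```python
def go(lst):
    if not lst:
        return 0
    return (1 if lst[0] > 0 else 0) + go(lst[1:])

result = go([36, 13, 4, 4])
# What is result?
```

Count of positive elements in [36, 13, 4, 4] = 4

Answer: 4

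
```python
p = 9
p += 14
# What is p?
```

Trace:
`p = 9` → p = 9
`p += 14` → p = 23
So p = 23

Answer: 23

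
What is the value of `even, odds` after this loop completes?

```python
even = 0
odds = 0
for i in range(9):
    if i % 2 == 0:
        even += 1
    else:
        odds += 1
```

Count evens and odds in range(9)
`even, odds` takes the values: (0, 0) → (1, 0) → (1, 1) → (2, 1) → (2, 2) → (3, 2) → (3, 3) → (4, 3) → (4, 4) → (5, 4)

Answer: 5, 4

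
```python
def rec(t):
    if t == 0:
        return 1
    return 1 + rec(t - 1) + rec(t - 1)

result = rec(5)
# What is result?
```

rec(t) = 1 + 2·rec(t-1), rec(0)=1. Closed form: (1+1)·2^5 - 1 = 63.

Answer: 63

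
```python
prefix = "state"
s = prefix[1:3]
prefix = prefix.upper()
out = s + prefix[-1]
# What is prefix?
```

Trace:
`prefix = "state"` → prefix = 'state'
`s = prefix[1:3]` → s = 'ta'
`prefix = prefix.upper()` → prefix = 'STATE'
`out = s + prefix[-1]` → out = 'taE'
So prefix = 'STATE'

Answer: 'STATE'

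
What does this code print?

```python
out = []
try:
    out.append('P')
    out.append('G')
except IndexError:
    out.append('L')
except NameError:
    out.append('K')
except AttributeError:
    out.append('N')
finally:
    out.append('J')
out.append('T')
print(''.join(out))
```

Execution trace: 'P' (try body) → 'G' (try body, no exception) → 'J' (finally) → 'T' (after the try/except). Output: PGJT

Answer: PGJT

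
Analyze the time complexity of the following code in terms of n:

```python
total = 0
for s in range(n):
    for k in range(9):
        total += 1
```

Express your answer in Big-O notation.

Each loop level contributes: n × 1. Multiplying the contributions gives O(n).

Answer: O(n)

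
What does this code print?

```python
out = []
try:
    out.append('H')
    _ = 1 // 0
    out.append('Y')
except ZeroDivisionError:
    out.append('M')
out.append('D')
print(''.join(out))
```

Execution trace: 'H' (try body) → 'M' (except ZeroDivisionError) → 'D' (after the try/except). Output: HMD

Answer: HMD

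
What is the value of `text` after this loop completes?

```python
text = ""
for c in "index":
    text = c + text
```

Reverse 'index'
`text` takes the values: "" → "i" → "ni" → "dni" → "edni" → "xedni"

Answer: "xedni"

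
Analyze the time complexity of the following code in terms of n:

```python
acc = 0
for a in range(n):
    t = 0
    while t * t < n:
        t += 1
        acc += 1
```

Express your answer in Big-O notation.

Each loop level contributes: n × √n. Multiplying the contributions gives O(n√n).

Answer: O(n√n)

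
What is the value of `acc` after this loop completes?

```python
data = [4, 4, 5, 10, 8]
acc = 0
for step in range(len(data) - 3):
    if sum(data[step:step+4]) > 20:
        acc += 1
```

Count windows with sum > 20
`acc` takes the values: 0 → 1 → 2

Answer: 2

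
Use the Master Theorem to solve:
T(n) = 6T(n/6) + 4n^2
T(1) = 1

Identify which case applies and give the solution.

a=6, b=6, f(n)=4n^2. log_6(6) = 1. Since c=2 > 1 and the regularity condition holds (6(n/6)^2 = (6/6^2)n^2 with 6/6^2 < 1), Case 3 applies: T(n) = Θ(f(n)) = O(n^2).

Answer: O(n^2) - Case 3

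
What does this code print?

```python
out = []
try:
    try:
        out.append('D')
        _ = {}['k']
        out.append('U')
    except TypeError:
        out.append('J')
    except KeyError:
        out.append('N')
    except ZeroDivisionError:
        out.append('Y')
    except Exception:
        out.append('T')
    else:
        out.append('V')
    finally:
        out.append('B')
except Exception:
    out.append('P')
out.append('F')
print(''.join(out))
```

Execution trace: 'D' (inner try body) → 'N' (inner except KeyError) → 'B' (inner finally) → 'F' (after the try/except). Output: DNBF

Answer: DNBF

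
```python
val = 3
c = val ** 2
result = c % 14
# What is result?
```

Trace:
`val = 3` → val = 3
`c = val ** 2` → c = 9
`result = c % 14` → result = 9
So result = 9

Answer: 9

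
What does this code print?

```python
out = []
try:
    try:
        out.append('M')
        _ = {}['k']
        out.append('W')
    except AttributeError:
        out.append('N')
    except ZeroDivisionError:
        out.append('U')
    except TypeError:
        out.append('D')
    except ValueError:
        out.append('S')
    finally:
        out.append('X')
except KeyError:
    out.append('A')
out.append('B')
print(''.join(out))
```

Execution trace: 'M' (try body) → 'X' (finally) → 'A' (outer except KeyError) → 'B' (after the try/except). Output: MXAB

Answer: MXAB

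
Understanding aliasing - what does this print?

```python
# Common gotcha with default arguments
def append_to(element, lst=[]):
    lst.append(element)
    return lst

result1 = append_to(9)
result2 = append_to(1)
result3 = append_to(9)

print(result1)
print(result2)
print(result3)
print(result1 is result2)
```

Key concept: mutable default argument gotcha.
Step by step:
`result1 = append_to(9)` → result1 = [9]
`result2 = append_to(1)` → result1 = [9, 1] (same object as result2); result2 = [9, 1] (same object as result1)
`result3 = append_to(9)` → result1 = [9, 1, 9] (same object as result2, result3); result2 = [9, 1, 9] (same object as result1, result3); result3 = [9, 1, 9] (same object as result1, result2)
`print(result1)` → prints [9, 1, 9]
`print(result2)` → prints [9, 1, 9]
`print(result3)` → prints [9, 1, 9]
`print(result1 is result2)` → prints True

Answer:
[9, 1, 9]
[9, 1, 9]
[9, 1, 9]
True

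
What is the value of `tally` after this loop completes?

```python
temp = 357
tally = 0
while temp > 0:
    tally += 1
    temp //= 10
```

Count digits by repeated division by 10
`tally` takes the values: 0 → 1 → 2 → 3

Answer: 3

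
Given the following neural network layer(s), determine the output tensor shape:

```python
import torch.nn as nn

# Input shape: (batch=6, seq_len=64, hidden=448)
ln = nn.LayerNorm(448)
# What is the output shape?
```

Input: (6, 64, 448) -> Output: (6, 64, 448)

Answer: (6, 64, 448)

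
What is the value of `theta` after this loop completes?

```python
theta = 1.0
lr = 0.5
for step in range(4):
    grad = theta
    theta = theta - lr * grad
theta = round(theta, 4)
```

Gradient descent: w = 1.0 * (1 - 0.5)^4
`theta` takes the values: 1.0 → 0.5 → 0.25 → 0.125 → 0.0625

Answer: 0.0625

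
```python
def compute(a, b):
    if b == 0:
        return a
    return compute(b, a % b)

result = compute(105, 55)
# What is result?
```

compute(105, 55) -> compute(55, 50) -> compute(50, 5) -> compute(5, 0) -> 5

Answer: 5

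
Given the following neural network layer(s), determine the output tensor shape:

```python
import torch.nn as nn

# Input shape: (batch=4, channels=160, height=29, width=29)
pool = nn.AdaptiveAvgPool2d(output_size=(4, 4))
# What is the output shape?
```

Input: (4, 160, 29, 29) -> Output: (4, 160, 4, 4)

Answer: (4, 160, 4, 4)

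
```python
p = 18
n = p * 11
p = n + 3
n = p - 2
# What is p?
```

Trace:
`p = 18` → p = 18
`n = p * 11` → n = 198
`p = n + 3` → p = 201
`n = p - 2` → n = 199
So p = 201

Answer: 201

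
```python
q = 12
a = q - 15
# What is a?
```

Trace:
`q = 12` → q = 12
`a = q - 15` → a = -3
So a = -3

Answer: -3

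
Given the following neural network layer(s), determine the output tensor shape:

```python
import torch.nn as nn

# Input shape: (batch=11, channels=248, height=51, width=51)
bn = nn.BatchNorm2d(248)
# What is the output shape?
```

Input: (11, 248, 51, 51) -> Output: (11, 248, 51, 51)

Answer: (11, 248, 51, 51)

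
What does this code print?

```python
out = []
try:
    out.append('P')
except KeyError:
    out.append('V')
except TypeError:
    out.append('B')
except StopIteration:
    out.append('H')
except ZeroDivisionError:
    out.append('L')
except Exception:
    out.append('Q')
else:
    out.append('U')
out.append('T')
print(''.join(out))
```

Execution trace: 'P' (try body, no exception) → 'U' (else) → 'T' (after the try/except). Output: PUT

Answer: PUT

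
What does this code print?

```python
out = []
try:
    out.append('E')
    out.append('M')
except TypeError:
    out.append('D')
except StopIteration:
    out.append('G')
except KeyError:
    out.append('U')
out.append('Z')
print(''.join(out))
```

Execution trace: 'E' (try body) → 'M' (try body, no exception) → 'Z' (after the try/except). Output: EMZ

Answer: EMZ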